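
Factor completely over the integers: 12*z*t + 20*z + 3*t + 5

Group as (12*z*t + 20*z) + (3*t + 5) = 4*z*(3*t + 5) + (3*t + 5).
Both groups share the factor (3*t + 5).

(3*t + 5)*(4*z + 1)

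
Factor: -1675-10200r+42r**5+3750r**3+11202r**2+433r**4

(6r-5)(7r+1)(r+5)(r**2+6r+67)

Among the possible rational roots, r = -5 is a root, giving the factor (r+5) and quotient 42r**4+223r**3+2635r**2-1973r-335.
Next, r = 5/6 is a root, so (6r-5) is a factor; dividing leaves 7r**3+43r**2+475r+67.
Continuing, r = -1/7 is a root, so (7r+1) is a factor; dividing leaves r**2+6r+67.
The quadratic r**2+6r+67 has discriminant -232 < 0 and is irreducible over ℤ.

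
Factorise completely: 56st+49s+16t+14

(7s+2)(8t+7)

Group as (56st+49s) + (16t+14) = 7s(8t+7) + 2(8t+7).
Both groups share the factor (8t+7).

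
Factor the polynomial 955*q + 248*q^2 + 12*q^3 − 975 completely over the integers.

By the rational root theorem, q = −15 is a root, so (q + 15) divides it; the quotient is 12*q^2 + 68*q − 65.
The remaining quadratic factors as (6*q − 5)(2*q + 13).

(2*q + 13)*(6*q − 5)*(q + 15)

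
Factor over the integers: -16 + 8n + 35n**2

Need a pair with product 35·(-16) = -560 and sum 8: that's -20 and 28.
Split the middle term: 35n**2 - 20n + 28n - 16 = 5n(7n - 4) + 4(7n - 4).

(5n + 4)(7n - 4)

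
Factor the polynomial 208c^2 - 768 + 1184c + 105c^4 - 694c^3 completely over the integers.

(3c + 4)(5c - 4)(7c - 8)(c - 6)

Among the possible rational roots, c = -4/3 is a root, so (3c + 4) divides it; the quotient is 35c^3 - 278c^2 + 440c - 192.
Continuing, c = 6 is a root, giving the factor (c - 6) and quotient 35c^2 - 68c + 32.
The remaining quadratic factors as (5c - 4)(7c - 8).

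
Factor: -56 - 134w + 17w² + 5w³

(5w + 2)(w + 7)(w - 4)

By the rational root theorem, w = -2/5 is a root, so (5w + 2) is a factor; dividing leaves w² + 3w - 28.
The remaining quadratic factors as (w + 7)(w - 4).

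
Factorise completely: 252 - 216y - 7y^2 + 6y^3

Testing divisors of the constant over divisors of the leading coefficient, y = 6 is a root, so (y - 6) divides it; the quotient is 6y^2 + 29y - 42.
The remaining quadratic factors as (6y - 7)(y + 6).

(6y - 7)(y + 6)(y - 6)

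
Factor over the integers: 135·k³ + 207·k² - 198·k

Pull out the common factor 9·k, then factor the remaining trinomial.

9·k·(3·k - 2)·(5·k + 11)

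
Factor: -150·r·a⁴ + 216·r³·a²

6·a²·r·(6·r - 5·a)·(6·r + 5·a)

Every term has a factor of 6·r·a². Then 36·r² - 25·a² = (6·r)² − (5·a)².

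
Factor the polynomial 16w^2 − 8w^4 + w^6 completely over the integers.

w^2(w + 2)^2(w − 2)^2

Pull out the common factor w^2, leaving w^4 − 8w^2 + 16.
Recognize a perfect-square trinomial with the parts w^2 and 4.
w^2 − 4 is again a difference of squares: (w − 2)(w + 2).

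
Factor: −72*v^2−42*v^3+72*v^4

Pull out the common factor 6*v^2, then factor the remaining trinomial.

6*v^2*(3*v−4)*(4*v+3)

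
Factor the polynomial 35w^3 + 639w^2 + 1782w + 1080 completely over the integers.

(5w + 12)(7w + 6)(w + 15)

Testing divisors of the constant over divisors of the leading coefficient, w = -15 is a root, so (w + 15) is a factor; dividing leaves 35w^2 + 114w + 72.
The remaining quadratic factors as (7w + 6)(5w + 12).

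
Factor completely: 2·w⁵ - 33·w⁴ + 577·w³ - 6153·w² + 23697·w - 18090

(2·w - 15)·(w - 1)·(w - 6)·(w² - 2·w + 201)

Among the possible rational roots, w = 6 is a root, so (w - 6) is a factor; dividing leaves 2·w⁴ - 21·w³ + 451·w² - 3447·w + 3015.
Continuing, w = 1 is a root, giving the factor (w - 1) and quotient 2·w³ - 19·w² + 432·w - 3015.
Continuing, w = 15/2 is a root, giving the factor (2·w - 15) and quotient w² - 2·w + 201.
The quadratic w² - 2·w + 201 has discriminant -800 < 0 and is irreducible over ℤ.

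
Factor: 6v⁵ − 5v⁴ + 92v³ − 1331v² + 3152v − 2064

(2v − 3)(3v − 4)(v − 4)(v² + 6v + 43)

By the rational root theorem, v = 4 is a root, giving the factor (v − 4) and quotient 6v⁴ + 19v³ + 168v² − 659v + 516.
Continuing, v = 3/2 is a root, so (2v − 3) is a factor; dividing leaves 3v³ + 14v² + 105v − 172.
Continuing, v = 4/3 is a root, so (3v − 4) is a factor; dividing leaves v² + 6v + 43.
The quadratic v² + 6v + 43 has discriminant −136 < 0 and is irreducible over ℤ.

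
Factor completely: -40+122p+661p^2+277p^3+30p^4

(5p+2)(6p-1)(p+4)(p+5)

Among the possible rational roots, p = -5 is a root, so (p+5) is a factor; dividing leaves 30p^3+127p^2+26p-8.
Then p = -4 is a root, so (p+4) is a factor; dividing leaves 30p^2+7p-2.
The remaining quadratic factors as (6p-1)(5p+2).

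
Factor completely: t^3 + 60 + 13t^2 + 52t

(t + 2)(t + 5)(t + 6)

Trying the rational-root candidates, t = −6 is a root, so (t + 6) is a factor; dividing leaves t^2 + 7t + 10.
The remaining quadratic factors as (t + 2)(t + 5).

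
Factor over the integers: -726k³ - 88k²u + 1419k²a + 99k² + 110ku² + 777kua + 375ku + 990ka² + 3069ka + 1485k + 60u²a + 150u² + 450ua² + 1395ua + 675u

-(6k - 2u - 15a - 9)(11k + 5u)(11k + 6a + 15)

Group: 11k(-66k² + 22ku + 129ka + 9k + 12ua + 30u + 90a² + 279a + 135) + 5u(-66k² + 22ku + 129ka + 9k + 12ua + 30u + 90a² + 279a + 135); both groups contain (-66k² + 22ku + 129ka + 9k + 12ua + 30u + 90a² + 279a + 135), so (11k + 5u) is a factor with cofactor -66k² + 22ku + 129ka + 9k + 12ua + 30u + 90a² + 279a + 135.
The cofactor groups again: -66k² + 22ku + 129ka + 9k + 12ua + 30u + 90a² + 279a + 135 = -11k(6k - 2u - 15a - 9) + (-6a - 15)(6k - 2u - 15a - 9); both groups contain (6k - 2u - 15a - 9), giving -(11k + 6a + 15)(6k - 2u - 15a - 9).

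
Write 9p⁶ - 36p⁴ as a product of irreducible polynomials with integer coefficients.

Factor out 9p⁴ first: what remains is p² - 4.
Recognize a difference of squares with the parts p and 2.

9p⁴(p + 2)(p - 2)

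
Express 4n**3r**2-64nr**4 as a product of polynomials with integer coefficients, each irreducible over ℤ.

Pull out the common factor 4nr**2; n**2-16r**2 is a difference of squares.

4nr**2(n+4r)(n-4r)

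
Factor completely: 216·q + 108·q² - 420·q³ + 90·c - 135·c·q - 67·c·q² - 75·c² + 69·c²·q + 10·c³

Group: c·(10·c² - c·q - 15·c - 60·q² - 36·q) + (7·q - 6)·(10·c² - c·q - 15·c - 60·q² - 36·q); both groups contain (10·c² - c·q - 15·c - 60·q² - 36·q), so (c + 7·q - 6) is a factor with cofactor 10·c² - c·q - 15·c - 60·q² - 36·q.
The cofactor groups again: 10·c² - c·q - 15·c - 60·q² - 36·q = 2·c·(5·c + 12·q) + (-5·q - 3)·(5·c + 12·q); both groups contain (5·c + 12·q), giving (2·c - 5·q - 3)·(5·c + 12·q).

(2·c - 5·q - 3)·(5·c + 12·q)·(c + 7·q - 6)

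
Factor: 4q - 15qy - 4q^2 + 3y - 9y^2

-(4q + 3y)(q + 3y - 1)

Group: -4q(q + 3y - 1) - 3y(q + 3y - 1); both groups contain (q + 3y - 1).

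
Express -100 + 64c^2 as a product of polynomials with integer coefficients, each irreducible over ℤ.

Factor out 4, leaving 16c^2 - 25, which is a difference of two squares.

4(4c + 5)(4c - 5)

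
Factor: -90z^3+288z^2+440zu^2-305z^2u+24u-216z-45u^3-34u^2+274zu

Group: 9z(-10z^2-35zu+32z+45u^2+34u-24) - u(-10z^2-35zu+32z+45u^2+34u-24); both groups contain (-10z^2-35zu+32z+45u^2+34u-24), so (9z-u) is a factor with cofactor -10z^2-35zu+32z+45u^2+34u-24.
The cofactor groups again: -10z^2-35zu+32z+45u^2+34u-24 = -2z(5z-5u-6) + (-9u+4)(5z-5u-6); both groups contain (5z-5u-6), giving -(2z+9u-4)(5z-5u-6).

-(5z-5u-6)(9z-u)(2z+9u-4)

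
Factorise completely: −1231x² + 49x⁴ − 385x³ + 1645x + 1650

Trying the rational-root candidates, x = −5/7 is a root, so (7x + 5) divides it; the quotient is 7x³ − 60x² − 133x + 330.
Continuing, x = 11/7 is a root, so (7x − 11) divides it; the quotient is x² − 7x − 30.
The remaining quadratic factors as (x + 3)(x − 10).

(7x + 5)(7x − 11)(x + 3)(x − 10)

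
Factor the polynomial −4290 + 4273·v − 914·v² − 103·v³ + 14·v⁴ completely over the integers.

(2·v + 15)·(7·v − 13)·(v − 11)·(v − 2)

By the rational root theorem, v = −15/2 is a root, giving the factor (2·v + 15) and quotient 7·v³ − 104·v² + 323·v − 286.
Next, v = 2 is a root, so (v − 2) is a factor; dividing leaves 7·v² − 90·v + 143.
The remaining quadratic factors as (v − 11)(7·v − 13).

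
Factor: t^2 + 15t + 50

Two integers with product 50 and sum 15 are 10 and 5.

(t + 10)(t + 5)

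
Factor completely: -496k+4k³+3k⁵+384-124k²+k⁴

Trying the rational-root candidates, k = 4 is a root, so (k-4) divides it; the quotient is 3k⁴+13k³+56k²+100k-96.
Continuing, k = 2/3 is a root, so (3k-2) divides it; the quotient is k³+5k²+22k+48.
Next, k = -3 is a root, so (k+3) is a factor; dividing leaves k²+2k+16.
The quadratic k²+2k+16 has discriminant -60 < 0 and is irreducible over ℤ.

(3k-2)(k+3)(k-4)(k²+2k+16)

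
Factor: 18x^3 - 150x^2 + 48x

6x(3x - 1)(x - 8)

Pull out the common factor 6x, then factor the remaining trinomial.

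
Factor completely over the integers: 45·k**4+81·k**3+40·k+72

(5·k+9)·(9·k**3+8)

Group as (45·k**4+40·k) + (81·k**3+72) = 5·k·(9·k**3+8) + 9·(9·k**3+8).
Both groups share the factor (9·k**3+8).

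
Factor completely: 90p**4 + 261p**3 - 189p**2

Pull out the common factor 9p**2, then factor the remaining trinomial.

9p**2(2p + 7)(5p - 3)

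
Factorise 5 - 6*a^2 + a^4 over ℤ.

Substitute u = a^2 to get a quadratic in u, then factor.
a^2 - 1 is a difference of squares.
a^2 - 5 is irreducible over ℤ (5 is not a perfect square).

(a + 1)*(a - 1)*(a^2 - 5)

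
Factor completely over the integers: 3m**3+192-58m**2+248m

Testing divisors of the constant over divisors of the leading coefficient, m = 8 is a root, so (m-8) divides it; the quotient is 3m**2-34m-24.
The remaining quadratic factors as (3m+2)(m-12).

(3m+2)(m-12)(m-8)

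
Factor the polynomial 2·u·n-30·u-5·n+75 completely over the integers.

(2·u-5)·(n-15)

Group as (2·u·n-30·u) + (-5·n+75) = 2·u·(n-15) - 5·(n-15).
Both groups share the factor (n-15).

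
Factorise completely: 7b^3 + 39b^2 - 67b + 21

Trying the rational-root candidates, b = -7 is a root, so (b + 7) divides it; the quotient is 7b^2 - 10b + 3.
The remaining quadratic factors as (b - 1)(7b - 3).

(7b - 3)(b + 7)(b - 1)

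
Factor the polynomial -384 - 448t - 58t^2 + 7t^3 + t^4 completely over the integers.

By the rational root theorem, t = -8 is a root, so (t + 8) divides it; the quotient is t^3 - t^2 - 50t - 48.
Next, t = 8 is a root, so (t - 8) divides it; the quotient is t^2 + 7t + 6.
The remaining quadratic factors as (t + 1)(t + 6).

(t + 1)(t + 6)(t + 8)(t - 8)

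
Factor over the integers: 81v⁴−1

Difference of squares twice: with A = 3v and B = 1, A⁴ − B⁴ = (A² − B²)(A² + B²), and A² − B² factors again.

(3v+1)(3v−1)(9v²+1)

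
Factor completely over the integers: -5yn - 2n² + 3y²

(y - 2n)(3y + n)

Group: 3y(y - 2n) + n(y - 2n); both groups contain (y - 2n).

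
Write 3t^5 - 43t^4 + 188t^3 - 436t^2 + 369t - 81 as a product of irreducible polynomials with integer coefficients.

(3t - 1)(t - 1)(t - 9)(t^2 - 4t + 9)

By the rational root theorem, t = 9 is a root, so (t - 9) is a factor; dividing leaves 3t^4 - 16t^3 + 44t^2 - 40t + 9.
Continuing, t = 1 is a root, so (t - 1) divides it; the quotient is 3t^3 - 13t^2 + 31t - 9.
Continuing, t = 1/3 is a root, so (3t - 1) is a factor; dividing leaves t^2 - 4t + 9.
The quadratic t^2 - 4t + 9 has discriminant -20 < 0 and is irreducible over ℤ.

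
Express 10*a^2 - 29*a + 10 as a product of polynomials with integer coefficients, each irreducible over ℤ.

Need a pair with product 10·10 = 100 and sum -29: that's -4 and -25.
Split the middle term: 10*a^2 - 4*a - 25*a + 10 = 2*a*(5*a - 2) - 5*(5*a - 2).

(2*a - 5)*(5*a - 2)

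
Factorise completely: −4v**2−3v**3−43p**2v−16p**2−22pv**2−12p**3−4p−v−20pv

Group: p(−12p**2−7pv−4p−v**2−v) + (3v+1)(−12p**2−7pv−4p−v**2−v); both groups contain (−12p**2−7pv−4p−v**2−v), so (p+3v+1) is a factor with cofactor −12p**2−7pv−4p−v**2−v.
The cofactor groups again: −12p**2−7pv−4p−v**2−v = −4p(3p+v+1) − v(3p+v+1); both groups contain (3p+v+1), giving −(4p+v)(3p+v+1).

−(3p+v+1)(4p+v)(p+3v+1)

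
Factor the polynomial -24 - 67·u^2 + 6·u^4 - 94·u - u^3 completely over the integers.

(2·u + 3)·(3·u + 1)·(u + 2)·(u - 4)

Among the possible rational roots, u = -1/3 is a root, giving the factor (3·u + 1) and quotient 2·u^3 - u^2 - 22·u - 24.
Next, u = -3/2 is a root, so (2·u + 3) is a factor; dividing leaves u^2 - 2·u - 8.
The remaining quadratic factors as (u + 2)(u - 4).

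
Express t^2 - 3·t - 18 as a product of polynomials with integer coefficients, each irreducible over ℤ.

(t + 3)·(t - 6)

Two integers with product -18 and sum -3 are 3 and -6.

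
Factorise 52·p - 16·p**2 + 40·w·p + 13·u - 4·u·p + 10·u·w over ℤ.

Group: 10·w·(u + 4·p) + (-4·p + 13)·(u + 4·p); both groups contain (u + 4·p).

(10·w - 4·p + 13)·(u + 4·p)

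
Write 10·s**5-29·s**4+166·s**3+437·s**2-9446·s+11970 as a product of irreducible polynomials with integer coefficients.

By the rational root theorem, s = 9/2 is a root, so (2·s-9) is a factor; dividing leaves 5·s**4+8·s**3+119·s**2+754·s-1330.
Then s = 7/5 is a root, so (5·s-7) divides it; the quotient is s**3+3·s**2+28·s+190.
Continuing, s = -5 is a root, so (s+5) is a factor; dividing leaves s**2-2·s+38.
The quadratic s**2-2·s+38 has discriminant -148 < 0 and is irreducible over ℤ.

(2·s-9)·(5·s-7)·(s+5)·(s**2-2·s+38)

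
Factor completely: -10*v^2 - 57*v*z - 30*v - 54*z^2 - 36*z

Group: -5*v*(2*v + 9*z + 6) - 6*z*(2*v + 9*z + 6); both groups contain (2*v + 9*z + 6).

-(2*v + 9*z + 6)*(5*v + 6*z)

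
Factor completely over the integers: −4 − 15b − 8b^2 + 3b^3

Among the possible rational roots, b = −1/3 is a root, so (3b + 1) divides it; the quotient is b^2 − 3b − 4.
The remaining quadratic factors as (b − 4)(b + 1).

(3b + 1)(b + 1)(b − 4)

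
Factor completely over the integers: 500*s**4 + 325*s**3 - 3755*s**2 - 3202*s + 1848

By the rational root theorem, s = 11/4 is a root, giving the factor (4*s - 11) and quotient 125*s**3 + 425*s**2 + 230*s - 168.
Next, s = -7/5 is a root, so (5*s + 7) divides it; the quotient is 25*s**2 + 50*s - 24.
The remaining quadratic factors as (5*s + 12)(5*s - 2).

(4*s - 11)*(5*s + 12)*(5*s + 7)*(5*s - 2)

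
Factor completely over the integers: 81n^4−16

(3n+2)(3n−2)(9n^2+4)

Difference of squares twice: with A = 3n and B = 2, A⁴ − B⁴ = (A² − B²)(A² + B²), and A² − B² factors again.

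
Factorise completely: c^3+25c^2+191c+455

(c+13)(c+5)(c+7)

Testing divisors of the constant over divisors of the leading coefficient, c = -13 is a root, so (c+13) divides it; the quotient is c^2+12c+35.
The remaining quadratic factors as (c+5)(c+7).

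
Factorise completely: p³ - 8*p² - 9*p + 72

(p + 3)*(p - 3)*(p - 8)

Testing divisors of the constant over divisors of the leading coefficient, p = 8 is a root, so (p - 8) divides it; the quotient is p² - 9.
The remaining quadratic factors as (p - 3)(p + 3).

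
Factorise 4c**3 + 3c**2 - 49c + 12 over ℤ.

(4c - 1)(c + 4)(c - 3)

Trying the rational-root candidates, c = 1/4 is a root, giving the factor (4c - 1) and quotient c**2 + c - 12.
The remaining quadratic factors as (c + 4)(c - 3).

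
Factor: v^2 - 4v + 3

Two integers with product 3 and sum -4 are -3 and -1.

(v - 1)(v - 3)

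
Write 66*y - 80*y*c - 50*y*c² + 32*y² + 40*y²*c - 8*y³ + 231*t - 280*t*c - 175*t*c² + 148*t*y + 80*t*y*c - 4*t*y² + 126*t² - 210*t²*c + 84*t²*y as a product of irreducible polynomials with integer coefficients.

(2*y - 5*c + 3)*(6*t - 2*y + 5*c + 11)*(7*t + 2*y)

Group: 6*t*(14*t*y - 35*t*c + 21*t + 4*y² - 10*y*c + 6*y) + (-2*y + 5*c + 11)*(14*t*y - 35*t*c + 21*t + 4*y² - 10*y*c + 6*y); both groups contain (14*t*y - 35*t*c + 21*t + 4*y² - 10*y*c + 6*y), so (6*t - 2*y + 5*c + 11) is a factor with cofactor 14*t*y - 35*t*c + 21*t + 4*y² - 10*y*c + 6*y.
The cofactor groups again: 14*t*y - 35*t*c + 21*t + 4*y² - 10*y*c + 6*y = 7*t*(2*y - 5*c + 3) + 2*y*(2*y - 5*c + 3); both groups contain (2*y - 5*c + 3), giving (7*t + 2*y)*(2*y - 5*c + 3).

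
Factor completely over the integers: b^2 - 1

(b + 1)·(b - 1)

Two integers with product -1 and sum 0 are 1 and -1.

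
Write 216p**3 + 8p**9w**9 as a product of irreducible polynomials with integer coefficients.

8p**3(p**2w**3 + 3)(p**4w**6 - 3p**2w**3 + 9)

Factor out 8p**3 first: what remains is p**6w**9 + 27.
Recognize a sum of cubes with the parts p**2w**3 and 3.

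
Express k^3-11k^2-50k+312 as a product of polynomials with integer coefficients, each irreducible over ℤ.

Among the possible rational roots, k = 13 is a root, so (k-13) is a factor; dividing leaves k^2+2k-24.
The remaining quadratic factors as (k+6)(k-4).

(k+6)(k-13)(k-4)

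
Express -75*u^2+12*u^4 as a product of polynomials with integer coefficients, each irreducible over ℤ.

Factor out 3*u^2, leaving 4*u^2-25, which is a difference of two squares.

3*u^2*(2*u+5)*(2*u-5)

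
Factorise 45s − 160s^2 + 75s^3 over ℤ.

Pull out the common factor 5s, then factor the remaining trinomial.

5s(3s − 1)(5s − 9)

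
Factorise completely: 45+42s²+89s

(6s+5)(7s+9)

Need a pair with product 42·45 = 1890 and sum 89: that's 35 and 54.
Split the middle term: 42s²+35s + 54s+45 = 7s(6s+5) + 9(6s+5).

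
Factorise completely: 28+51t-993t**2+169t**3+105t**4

By the rational root theorem, t = -1/7 is a root, giving the factor (7t+1) and quotient 15t**3+22t**2-145t+28.
Then t = -4 is a root, giving the factor (t+4) and quotient 15t**2-38t+7.
The remaining quadratic factors as (3t-7)(5t-1).

(3t-7)(5t-1)(7t+1)(t+4)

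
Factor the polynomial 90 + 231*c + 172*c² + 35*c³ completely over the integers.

(5*c + 6)*(7*c + 5)*(c + 3)

By the rational root theorem, c = −5/7 is a root, so (7*c + 5) divides it; the quotient is 5*c² + 21*c + 18.
The remaining quadratic factors as (c + 3)(5*c + 6).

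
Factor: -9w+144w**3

Pull out the common factor 9w; 16w**2-1 is a difference of squares.

9w(4w+1)(4w-1)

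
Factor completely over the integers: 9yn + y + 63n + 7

(9n + 1)(y + 7)

Group as (9yn + y) + (63n + 7) = y(9n + 1) + 7(9n + 1).
Both groups share the factor (9n + 1).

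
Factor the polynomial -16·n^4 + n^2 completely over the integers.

Pull out the common factor n^2, leaving -16·n^2 + 1.
Recognize a difference of squares with the parts 1 and 4·n.

-n^2·(4·n + 1)·(4·n - 1)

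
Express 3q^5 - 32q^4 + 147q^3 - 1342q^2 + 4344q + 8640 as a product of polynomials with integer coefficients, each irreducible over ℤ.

Trying the rational-root candidates, q = 6 is a root, so (q - 6) divides it; the quotient is 3q^4 - 14q^3 + 63q^2 - 964q - 1440.
Continuing, q = -4/3 is a root, giving the factor (3q + 4) and quotient q^3 - 6q^2 + 29q - 360.
Next, q = 8 is a root, giving the factor (q - 8) and quotient q^2 + 2q + 45.
The quadratic q^2 + 2q + 45 has discriminant -176 < 0 and is irreducible over ℤ.

(3q + 4)(q - 6)(q - 8)(q^2 + 2q + 45)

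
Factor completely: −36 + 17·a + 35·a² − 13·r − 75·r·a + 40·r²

Group: 5·r·(8·r − 7·a − 9) + (−5·a + 4)·(8·r − 7·a − 9); both groups contain (8·r − 7·a − 9).

(5·r − 5·a + 4)·(8·r − 7·a − 9)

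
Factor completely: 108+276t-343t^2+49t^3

(7t+2)(7t-9)(t-6)

By the rational root theorem, t = -2/7 is a root, giving the factor (7t+2) and quotient 7t^2-51t+54.
The remaining quadratic factors as (7t-9)(t-6).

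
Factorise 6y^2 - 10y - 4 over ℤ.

2(3y + 1)(y - 2)

Pull out the common factor 2, then factor the remaining trinomial.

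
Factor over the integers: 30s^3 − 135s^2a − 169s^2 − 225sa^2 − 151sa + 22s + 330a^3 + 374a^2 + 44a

Group: s(30s^2 − 195sa − 169s + 165a^2 + 187a + 22) + 2a(30s^2 − 195sa − 169s + 165a^2 + 187a + 22); both groups contain (30s^2 − 195sa − 169s + 165a^2 + 187a + 22), so (s + 2a) is a factor with cofactor 30s^2 − 195sa − 169s + 165a^2 + 187a + 22.
The cofactor groups again: 30s^2 − 195sa − 169s + 165a^2 + 187a + 22 = 2s(15s − 15a − 2) + (−11a − 11)(15s − 15a − 2); both groups contain (15s − 15a − 2), giving (2s − 11a − 11)(15s − 15a − 2).

(2s − 11a − 11)(15s − 15a − 2)(s + 2a)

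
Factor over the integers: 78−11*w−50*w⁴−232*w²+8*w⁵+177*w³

Testing divisors of the constant over divisors of the leading coefficient, w = 3/4 is a root, giving the factor (4*w−3) and quotient 2*w⁴−11*w³+36*w²−31*w−26.
Continuing, w = 2 is a root, so (w−2) is a factor; dividing leaves 2*w³−7*w²+22*w+13.
Continuing, w = −1/2 is a root, giving the factor (2*w+1) and quotient w²−4*w+13.
The quadratic w²−4*w+13 has discriminant −36 < 0 and is irreducible over ℤ.

(2*w+1)*(4*w−3)*(w−2)*(w²−4*w+13)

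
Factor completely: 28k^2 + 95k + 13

Need a pair with product 28·13 = 364 and sum 95: that's 91 and 4.
Split the middle term: 28k^2 + 91k + 4k + 13 = 7k(4k + 13) + (4k + 13).

(4k + 13)(7k + 1)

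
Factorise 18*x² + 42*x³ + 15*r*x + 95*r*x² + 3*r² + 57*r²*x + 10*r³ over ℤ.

Group: r*(10*r² + 27*r*x + 3*r + 14*x² + 6*x) + 3*x*(10*r² + 27*r*x + 3*r + 14*x² + 6*x); both groups contain (10*r² + 27*r*x + 3*r + 14*x² + 6*x), so (r + 3*x) is a factor with cofactor 10*r² + 27*r*x + 3*r + 14*x² + 6*x.
The cofactor groups again: 10*r² + 27*r*x + 3*r + 14*x² + 6*x = 10*r*(r + 2*x) + (7*x + 3)*(r + 2*x); both groups contain (r + 2*x), giving (10*r + 7*x + 3)*(r + 2*x).

(10*r + 7*x + 3)*(r + 2*x)*(r + 3*x)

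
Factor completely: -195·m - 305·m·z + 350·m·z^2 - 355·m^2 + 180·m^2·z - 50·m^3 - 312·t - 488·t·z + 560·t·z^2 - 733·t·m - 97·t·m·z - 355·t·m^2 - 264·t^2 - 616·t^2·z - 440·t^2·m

Group: 5·m·(-88·t^2 - 71·t·m + 80·t·z - 104·t - 10·m^2 + 50·m·z - 65·m) + (7·z + 3)·(-88·t^2 - 71·t·m + 80·t·z - 104·t - 10·m^2 + 50·m·z - 65·m); both groups contain (-88·t^2 - 71·t·m + 80·t·z - 104·t - 10·m^2 + 50·m·z - 65·m), so (5·m + 7·z + 3) is a factor with cofactor -88·t^2 - 71·t·m + 80·t·z - 104·t - 10·m^2 + 50·m·z - 65·m.
The cofactor groups again: -88·t^2 - 71·t·m + 80·t·z - 104·t - 10·m^2 + 50·m·z - 65·m = -8·t·(11·t + 2·m - 10·z + 13) - 5·m·(11·t + 2·m - 10·z + 13); both groups contain (11·t + 2·m - 10·z + 13), giving -(8·t + 5·m)·(11·t + 2·m - 10·z + 13).

-(11·t + 2·m - 10·z + 13)·(5·m + 7·z + 3)·(8·t + 5·m)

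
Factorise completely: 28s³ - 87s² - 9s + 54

(4s + 3)(7s - 6)(s - 3)

Trying the rational-root candidates, s = 6/7 is a root, giving the factor (7s - 6) and quotient 4s² - 9s - 9.
The remaining quadratic factors as (s - 3)(4s + 3).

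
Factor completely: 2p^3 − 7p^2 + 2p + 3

(2p + 1)(p − 1)(p − 3)

Among the possible rational roots, p = 3 is a root, giving the factor (p − 3) and quotient 2p^2 − p − 1.
The remaining quadratic factors as (2p + 1)(p − 1).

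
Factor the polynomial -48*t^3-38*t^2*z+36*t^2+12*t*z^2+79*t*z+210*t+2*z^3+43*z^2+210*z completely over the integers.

-(6*t-2*z-15)*(8*t+z+14)*(t+z)

Group: t*(-48*t^2+10*t*z+36*t+2*z^2+43*z+210) + z*(-48*t^2+10*t*z+36*t+2*z^2+43*z+210); both groups contain (-48*t^2+10*t*z+36*t+2*z^2+43*z+210), so (t+z) is a factor with cofactor -48*t^2+10*t*z+36*t+2*z^2+43*z+210.
The cofactor groups again: -48*t^2+10*t*z+36*t+2*z^2+43*z+210 = -6*t*(8*t+z+14) + (2*z+15)*(8*t+z+14); both groups contain (8*t+z+14), giving -(6*t-2*z-15)*(8*t+z+14).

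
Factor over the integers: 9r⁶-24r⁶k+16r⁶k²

Factor out r⁶ first: what remains is 16k²-24k+9.
Recognize a perfect-square trinomial with the parts 3 and 4k.

r⁶(4k-3)²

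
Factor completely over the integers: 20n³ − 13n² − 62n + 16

(4n − 1)(5n + 8)(n − 2)

Trying the rational-root candidates, n = 2 is a root, giving the factor (n − 2) and quotient 20n² + 27n − 8.
The remaining quadratic factors as (4n − 1)(5n + 8).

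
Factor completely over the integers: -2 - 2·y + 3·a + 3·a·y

Group as (3·a·y + 3·a) + (-2·y - 2) = 3·a·(y + 1) - 2·(y + 1).
Both groups share the factor (y + 1).

(3·a - 2)·(y + 1)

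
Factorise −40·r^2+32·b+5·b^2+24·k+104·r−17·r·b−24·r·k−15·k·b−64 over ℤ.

Group: −5·r·(8·r+5·b−8) + (−3·k+b+8)·(8·r+5·b−8); both groups contain (8·r+5·b−8).

−(5·r+3·k−b−8)·(8·r+5·b−8)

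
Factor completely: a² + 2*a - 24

(a + 6)*(a - 4)

Two integers with product -24 and sum 2 are 6 and -4.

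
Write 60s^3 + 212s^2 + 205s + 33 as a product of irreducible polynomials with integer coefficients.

Among the possible rational roots, s = −1/5 is a root, so (5s + 1) is a factor; dividing leaves 12s^2 + 40s + 33.
The remaining quadratic factors as (6s + 11)(2s + 3).

(2s + 3)(5s + 1)(6s + 11)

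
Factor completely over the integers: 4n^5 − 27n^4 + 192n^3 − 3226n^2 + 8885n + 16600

Trying the rational-root candidates, n = 5 is a root, so (n − 5) is a factor; dividing leaves 4n^4 − 7n^3 + 157n^2 − 2441n − 3320.
Continuing, n = 8 is a root, so (n − 8) is a factor; dividing leaves 4n^3 + 25n^2 + 357n + 415.
Continuing, n = −5/4 is a root, so (4n + 5) is a factor; dividing leaves n^2 + 5n + 83.
The quadratic n^2 + 5n + 83 has discriminant −307 < 0 and is irreducible over ℤ.

(4n + 5)(n − 5)(n − 8)(n^2 + 5n + 83)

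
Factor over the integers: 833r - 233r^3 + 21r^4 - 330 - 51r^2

Trying the rational-root candidates, r = -2 is a root, giving the factor (r + 2) and quotient 21r^3 - 275r^2 + 499r - 165.
Next, r = 5/3 is a root, so (3r - 5) divides it; the quotient is 7r^2 - 80r + 33.
The remaining quadratic factors as (7r - 3)(r - 11).

(3r - 5)(7r - 3)(r + 2)(r - 11)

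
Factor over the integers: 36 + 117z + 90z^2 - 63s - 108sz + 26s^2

Group: 13s(2s - 6z - 3) + (-15z - 12)(2s - 6z - 3); both groups contain (2s - 6z - 3).

(13s - 15z - 12)(2s - 6z - 3)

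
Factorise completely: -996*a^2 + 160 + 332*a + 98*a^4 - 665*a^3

By the rational root theorem, a = -10/7 is a root, so (7*a + 10) is a factor; dividing leaves 14*a^3 - 115*a^2 + 22*a + 16.
Continuing, a = 8 is a root, so (a - 8) is a factor; dividing leaves 14*a^2 - 3*a - 2.
The remaining quadratic factors as (7*a + 2)(2*a - 1).

(2*a - 1)*(7*a + 10)*(7*a + 2)*(a - 8)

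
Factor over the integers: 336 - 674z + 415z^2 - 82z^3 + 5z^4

(5z - 7)(z - 1)(z - 6)(z - 8)

By the rational root theorem, z = 1 is a root, so (z - 1) is a factor; dividing leaves 5z^3 - 77z^2 + 338z - 336.
Next, z = 7/5 is a root, so (5z - 7) divides it; the quotient is z^2 - 14z + 48.
The remaining quadratic factors as (z - 6)(z - 8).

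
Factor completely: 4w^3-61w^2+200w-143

Testing divisors of the constant over divisors of the leading coefficient, w = 1 is a root, so (w-1) divides it; the quotient is 4w^2-57w+143.
The remaining quadratic factors as (4w-13)(w-11).

(4w-13)(w-1)(w-11)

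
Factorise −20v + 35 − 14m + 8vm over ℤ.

Group as (8vm − 20v) + (−14m + 35) = 4v(2m − 5) − 7(2m − 5).
Both groups share the factor (2m − 5).

(2m − 5)(4v − 7)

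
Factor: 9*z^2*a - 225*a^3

9*a*(z - 5*a)*(z + 5*a)

Pull out the common factor 9*a; z^2 - 25*a^2 is a difference of squares.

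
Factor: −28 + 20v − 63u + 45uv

Group as (45uv − 63u) + (20v − 28) = 9u(5v − 7) + 4(5v − 7).
Both groups share the factor (5v − 7).

(5v − 7)(9u + 4)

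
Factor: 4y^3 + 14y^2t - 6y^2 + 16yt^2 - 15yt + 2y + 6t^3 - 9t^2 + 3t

(2y + 2t - 1)(2y + 3t)(y + t - 1)

Group: 2y(2y^2 + 5yt - 2y + 3t^2 - 3t) + (2t - 1)(2y^2 + 5yt - 2y + 3t^2 - 3t); both groups contain (2y^2 + 5yt - 2y + 3t^2 - 3t), so (2y + 2t - 1) is a factor with cofactor 2y^2 + 5yt - 2y + 3t^2 - 3t.
The cofactor groups again: 2y^2 + 5yt - 2y + 3t^2 - 3t = 2y(y + t - 1) + 3t(y + t - 1); both groups contain (y + t - 1), giving (2y + 3t)(y + t - 1).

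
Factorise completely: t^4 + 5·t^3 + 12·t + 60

(t + 5)·(t^3 + 12)

Group as (t^4 + 12·t) + (5·t^3 + 60) = t·(t^3 + 12) + 5·(t^3 + 12).
Both groups share the factor (t^3 + 12).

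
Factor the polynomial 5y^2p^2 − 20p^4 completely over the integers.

Pull out the common factor 5p^2; y^2 − 4p^2 is a difference of squares.

5p^2(y − 2p)(y + 2p)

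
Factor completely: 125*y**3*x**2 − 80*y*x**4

5*x**2*y*(5*y − 4*x)*(5*y + 4*x)

Pull out the common factor 5*y*x**2; 25*y**2 − 16*x**2 is a difference of squares.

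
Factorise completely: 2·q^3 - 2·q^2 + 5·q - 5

(q - 1)·(2·q^2 + 5)

Group as (2·q^3 + 5·q) + (-2·q^2 - 5) = q·(2·q^2 + 5) - (2·q^2 + 5).
Both groups share the factor (2·q^2 + 5).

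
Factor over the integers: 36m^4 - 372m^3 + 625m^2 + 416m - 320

By the rational root theorem, m = 8/3 is a root, giving the factor (3m - 8) and quotient 12m^3 - 92m^2 - 37m + 40.
Next, m = 1/2 is a root, so (2m - 1) is a factor; dividing leaves 6m^2 - 43m - 40.
The remaining quadratic factors as (6m + 5)(m - 8).

(2m - 1)(3m - 8)(6m + 5)(m - 8)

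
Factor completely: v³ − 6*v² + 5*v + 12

(v + 1)*(v − 3)*(v − 4)

Trying the rational-root candidates, v = 3 is a root, so (v − 3) is a factor; dividing leaves v² − 3*v − 4.
The remaining quadratic factors as (v + 1)(v − 4).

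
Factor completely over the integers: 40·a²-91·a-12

Need a pair with product 40·(-12) = -480 and sum -91: that's -96 and 5.
Split the middle term: 40·a²-96·a + 5·a-12 = 8·a·(5·a-12) + (5·a-12).

(5·a-12)·(8·a+1)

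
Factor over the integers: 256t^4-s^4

(4t-s)(4t+s)(16t^2+s^2)

Difference of squares twice: with A = 4t and B = s, A⁴ − B⁴ = (A² − B²)(A² + B²), and A² − B² factors again.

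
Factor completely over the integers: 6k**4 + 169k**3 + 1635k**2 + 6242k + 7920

Trying the rational-root candidates, k = -11 is a root, so (k + 11) divides it; the quotient is 6k**3 + 103k**2 + 502k + 720.
Then k = -9/2 is a root, so (2k + 9) divides it; the quotient is 3k**2 + 38k + 80.
The remaining quadratic factors as (3k + 8)(k + 10).

(2k + 9)(3k + 8)(k + 10)(k + 11)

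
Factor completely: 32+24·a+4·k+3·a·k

Group as (3·a·k+24·a) + (4·k+32) = 3·a·(k+8) + 4·(k+8).
Both groups share the factor (k+8).

(3·a+4)·(k+8)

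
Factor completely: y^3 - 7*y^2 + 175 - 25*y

Trying the rational-root candidates, y = 7 is a root, so (y - 7) is a factor; dividing leaves y^2 - 25.
The remaining quadratic factors as (y + 5)(y - 5).

(y + 5)*(y - 5)*(y - 7)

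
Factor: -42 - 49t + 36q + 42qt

Group as (42qt + 36q) + (-49t - 42) = 6q(7t + 6) - 7(7t + 6).
Both groups share the factor (7t + 6).

(6q - 7)(7t + 6)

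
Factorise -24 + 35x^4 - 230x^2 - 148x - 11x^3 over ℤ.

(5x + 2)(7x + 2)(x + 2)(x - 3)

By the rational root theorem, x = -2/5 is a root, giving the factor (5x + 2) and quotient 7x^3 - 5x^2 - 44x - 12.
Next, x = -2/7 is a root, giving the factor (7x + 2) and quotient x^2 - x - 6.
The remaining quadratic factors as (x - 3)(x + 2).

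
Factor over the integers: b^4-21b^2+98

Substitute u = b^2 to get a quadratic in u, then factor.
b^2-7 is irreducible over ℤ (7 is not a perfect square).
b^2-14 is irreducible over ℤ (14 is not a perfect square).

(b^2-14)(b^2-7)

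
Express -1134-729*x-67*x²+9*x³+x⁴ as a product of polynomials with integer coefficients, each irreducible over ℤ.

Testing divisors of the constant over divisors of the leading coefficient, x = -2 is a root, giving the factor (x+2) and quotient x³+7*x²-81*x-567.
Next, x = -7 is a root, so (x+7) is a factor; dividing leaves x²-81.
The remaining quadratic factors as (x-9)(x+9).

(x+2)*(x+7)*(x+9)*(x-9)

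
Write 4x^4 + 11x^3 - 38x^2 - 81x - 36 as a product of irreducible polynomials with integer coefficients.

(4x + 3)(x + 1)(x + 4)(x - 3)

Trying the rational-root candidates, x = 3 is a root, so (x - 3) divides it; the quotient is 4x^3 + 23x^2 + 31x + 12.
Then x = -4 is a root, so (x + 4) is a factor; dividing leaves 4x^2 + 7x + 3.
The remaining quadratic factors as (4x + 3)(x + 1).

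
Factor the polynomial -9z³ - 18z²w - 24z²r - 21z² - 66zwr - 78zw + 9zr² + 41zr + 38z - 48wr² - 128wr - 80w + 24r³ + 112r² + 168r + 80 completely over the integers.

Group: 3z(-3z² - 6zw - 5zr - 2z - 16wr - 16w + 8r² + 24r + 16) + (3r + 5)(-3z² - 6zw - 5zr - 2z - 16wr - 16w + 8r² + 24r + 16); both groups contain (-3z² - 6zw - 5zr - 2z - 16wr - 16w + 8r² + 24r + 16), so (3z + 3r + 5) is a factor with cofactor -3z² - 6zw - 5zr - 2z - 16wr - 16w + 8r² + 24r + 16.
The cofactor groups again: -3z² - 6zw - 5zr - 2z - 16wr - 16w + 8r² + 24r + 16 = -z(3z + 8r + 8) + (-2w + r + 2)(3z + 8r + 8); both groups contain (3z + 8r + 8), giving -(z + 2w - r - 2)(3z + 8r + 8).

-(z + 2w - r - 2)(3z + 3r + 5)(3z + 8r + 8)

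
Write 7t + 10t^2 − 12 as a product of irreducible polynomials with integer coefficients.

(2t + 3)(5t − 4)

Need a pair with product 10·(−12) = −120 and sum 7: that's 15 and −8.
Split the middle term: 10t^2 + 15t − 8t − 12 = 5t(2t + 3) − 4(2t + 3).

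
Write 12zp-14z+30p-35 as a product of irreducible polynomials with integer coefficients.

Group as (12zp-14z) + (30p-35) = 2z(6p-7) + 5(6p-7).
Both groups share the factor (6p-7).

(2z+5)(6p-7)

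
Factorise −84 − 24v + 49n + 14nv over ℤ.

Group as (14nv + 49n) + (−24v − 84) = 7n(2v + 7) − 12(2v + 7).
Both groups share the factor (2v + 7).

(2v + 7)(7n − 12)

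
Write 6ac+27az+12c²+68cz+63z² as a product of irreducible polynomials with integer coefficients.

(2c+9z)(3a+6c+7z)

Group: 2c(3a+6c+7z) + 9z(3a+6c+7z); both groups contain (3a+6c+7z).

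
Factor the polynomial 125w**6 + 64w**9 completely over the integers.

w**6(4w + 5)(16w**2 − 20w + 25)

Factor out w**6 first: what remains is 64w**3 + 125.
Recognize a sum of cubes with the parts 4w and 5.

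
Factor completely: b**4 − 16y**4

(b)⁴ − (2y)⁴ = ((b)² − (2y)²)((b)² + (2y)²); the first factor splits again, the second (b**2 + 4y**2) is irreducible.

(b + 2y)(b − 2y)(b**2 + 4y**2)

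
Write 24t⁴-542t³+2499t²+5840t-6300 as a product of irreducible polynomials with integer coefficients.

(4t+9)(6t-5)(t-10)(t-14)

Among the possible rational roots, t = 14 is a root, giving the factor (t-14) and quotient 24t³-206t²-385t+450.
Then t = -9/4 is a root, so (4t+9) divides it; the quotient is 6t²-65t+50.
The remaining quadratic factors as (t-10)(6t-5).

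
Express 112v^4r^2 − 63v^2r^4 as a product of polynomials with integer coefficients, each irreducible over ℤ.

Factor out 7v^2r^2, leaving 16v^2 − 9r^2, which is a difference of two squares.

7r^2v^2(4v − 3r)(4v + 3r)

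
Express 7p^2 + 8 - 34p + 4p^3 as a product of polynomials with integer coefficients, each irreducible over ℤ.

Among the possible rational roots, p = 2 is a root, giving the factor (p - 2) and quotient 4p^2 + 15p - 4.
The remaining quadratic factors as (p + 4)(4p - 1).

(4p - 1)(p + 4)(p - 2)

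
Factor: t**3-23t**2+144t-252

Trying the rational-root candidates, t = 3 is a root, so (t-3) is a factor; dividing leaves t**2-20t+84.
The remaining quadratic factors as (t-14)(t-6).

(t-14)(t-3)(t-6)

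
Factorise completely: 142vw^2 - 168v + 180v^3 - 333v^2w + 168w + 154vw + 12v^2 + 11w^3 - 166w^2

(12v - 11w + 12)(15v + w - 14)(v - w)

Group: 12v(15v^2 - 14vw - 14v - w^2 + 14w) + (-11w + 12)(15v^2 - 14vw - 14v - w^2 + 14w); both groups contain (15v^2 - 14vw - 14v - w^2 + 14w), so (12v - 11w + 12) is a factor with cofactor 15v^2 - 14vw - 14v - w^2 + 14w.
The cofactor groups again: 15v^2 - 14vw - 14v - w^2 + 14w = 15v(v - w) + (w - 14)(v - w); both groups contain (v - w), giving (15v + w - 14)(v - w).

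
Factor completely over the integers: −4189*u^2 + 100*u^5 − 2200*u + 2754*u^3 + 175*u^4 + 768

(4*u − 1)*(5*u + 3)*(5*u − 8)*(u^2 + 3*u + 32)

Trying the rational-root candidates, u = 1/4 is a root, so (4*u − 1) divides it; the quotient is 25*u^4 + 50*u^3 + 701*u^2 − 872*u − 768.
Continuing, u = 8/5 is a root, so (5*u − 8) is a factor; dividing leaves 5*u^3 + 18*u^2 + 169*u + 96.
Next, u = −3/5 is a root, giving the factor (5*u + 3) and quotient u^2 + 3*u + 32.
The quadratic u^2 + 3*u + 32 has discriminant −119 < 0 and is irreducible over ℤ.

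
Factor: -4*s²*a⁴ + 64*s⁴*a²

Factor out 4*s²*a², leaving 16*s² - a², which is a difference of two squares.

4*a²*s²*(4*s - a)*(4*s + a)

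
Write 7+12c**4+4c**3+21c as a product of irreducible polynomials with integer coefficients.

(3c+1)(4c**3+7)

Group as (12c**4+21c) + (4c**3+7) = 3c(4c**3+7) + (4c**3+7).
Both groups share the factor (4c**3+7).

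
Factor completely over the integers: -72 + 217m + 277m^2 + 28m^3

(4m - 1)(7m + 8)(m + 9)

Trying the rational-root candidates, m = -9 is a root, giving the factor (m + 9) and quotient 28m^2 + 25m - 8.
The remaining quadratic factors as (7m + 8)(4m - 1).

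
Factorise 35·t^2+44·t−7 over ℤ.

(5·t+7)·(7·t−1)

Need a pair with product 35·(−7) = −245 and sum 44: that's 49 and −5.
Split the middle term: 35·t^2+49·t − 5·t−7 = 7·t·(5·t+7) − (5·t+7).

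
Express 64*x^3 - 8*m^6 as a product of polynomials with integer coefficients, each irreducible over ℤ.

8*(2*x - m^2)*(4*x^2 + 2*x*m^2 + m^4)

Pull out the common factor 8, leaving 8*x^3 - m^6.
Recognize a difference of cubes with the parts 2*x and m^2.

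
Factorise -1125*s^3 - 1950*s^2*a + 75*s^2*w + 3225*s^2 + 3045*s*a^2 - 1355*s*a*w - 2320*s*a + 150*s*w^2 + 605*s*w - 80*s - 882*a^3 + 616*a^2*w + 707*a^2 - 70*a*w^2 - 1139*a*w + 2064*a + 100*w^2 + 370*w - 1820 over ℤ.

-(15*s - 7*a + 10)*(15*s - 9*a + 5*w - 14)*(5*s + 14*a - 2*w - 13)

Group: 15*s*(-75*s^2 - 175*s*a + 30*s*w + 145*s + 98*a^2 - 14*a*w - 231*a + 20*w + 130) + (-9*a + 5*w - 14)*(-75*s^2 - 175*s*a + 30*s*w + 145*s + 98*a^2 - 14*a*w - 231*a + 20*w + 130); both groups contain (-75*s^2 - 175*s*a + 30*s*w + 145*s + 98*a^2 - 14*a*w - 231*a + 20*w + 130), so (15*s - 9*a + 5*w - 14) is a factor with cofactor -75*s^2 - 175*s*a + 30*s*w + 145*s + 98*a^2 - 14*a*w - 231*a + 20*w + 130.
The cofactor groups again: -75*s^2 - 175*s*a + 30*s*w + 145*s + 98*a^2 - 14*a*w - 231*a + 20*w + 130 = -5*s*(15*s - 7*a + 10) + (-14*a + 2*w + 13)*(15*s - 7*a + 10); both groups contain (15*s - 7*a + 10), giving -(5*s + 14*a - 2*w - 13)*(15*s - 7*a + 10).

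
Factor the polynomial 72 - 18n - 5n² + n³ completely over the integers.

(n + 4)(n - 3)(n - 6)

By the rational root theorem, n = 3 is a root, giving the factor (n - 3) and quotient n² - 2n - 24.
The remaining quadratic factors as (n + 4)(n - 6).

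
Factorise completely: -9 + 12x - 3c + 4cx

Group as (4cx - 3c) + (12x - 9) = c(4x - 3) + 3(4x - 3).
Both groups share the factor (4x - 3).

(4x - 3)(c + 3)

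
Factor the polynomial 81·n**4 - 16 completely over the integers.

(3·n + 2)·(3·n - 2)·(9·n**2 + 4)

Difference of squares twice: with A = 3·n and B = 2, A⁴ − B⁴ = (A² − B²)(A² + B²), and A² − B² factors again.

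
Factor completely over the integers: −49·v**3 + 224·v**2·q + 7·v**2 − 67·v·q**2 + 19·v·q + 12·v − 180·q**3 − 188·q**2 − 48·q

−(v − 4·q)·(7·v − 9·q − 4)·(7·v + 5·q + 3)

Group: 7·v·(−7·v**2 + 23·v·q − 3·v + 20·q**2 + 12·q) + (−9·q − 4)·(−7·v**2 + 23·v·q − 3·v + 20·q**2 + 12·q); both groups contain (−7·v**2 + 23·v·q − 3·v + 20·q**2 + 12·q), so (7·v − 9·q − 4) is a factor with cofactor −7·v**2 + 23·v·q − 3·v + 20·q**2 + 12·q.
The cofactor groups again: −7·v**2 + 23·v·q − 3·v + 20·q**2 + 12·q = −v·(7·v + 5·q + 3) + 4·q·(7·v + 5·q + 3); both groups contain (7·v + 5·q + 3), giving −(v − 4·q)·(7·v + 5·q + 3).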